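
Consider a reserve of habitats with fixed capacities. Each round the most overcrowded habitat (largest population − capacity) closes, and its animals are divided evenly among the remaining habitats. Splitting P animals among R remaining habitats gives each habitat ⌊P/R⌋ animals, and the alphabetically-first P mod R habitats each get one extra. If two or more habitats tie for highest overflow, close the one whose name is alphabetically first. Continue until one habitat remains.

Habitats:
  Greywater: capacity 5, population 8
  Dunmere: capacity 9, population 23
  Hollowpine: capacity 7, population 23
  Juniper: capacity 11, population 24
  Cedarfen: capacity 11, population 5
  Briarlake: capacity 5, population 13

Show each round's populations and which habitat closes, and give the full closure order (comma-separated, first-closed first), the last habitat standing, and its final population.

Round 1: Briarlake=13 Cedarfen=5 Dunmere=23 Greywater=8 Hollowpine=23 Juniper=24 → close Hollowpine (overflow 16)
  23÷5 = 4 each, +1 to first 3
Round 2: Briarlake=18 Cedarfen=10 Dunmere=28 Greywater=12 Juniper=28 → close Dunmere (overflow 19)
  28÷4 = 7 each, +1 to first 0
Round 3: Briarlake=25 Cedarfen=17 Greywater=19 Juniper=35 → close Juniper (overflow 24)
  35÷3 = 11 each, +1 to first 2
Round 4: Briarlake=37 Cedarfen=29 Greywater=30 → close Briarlake (overflow 32)
  37÷2 = 18 each, +1 to first 1
Round 5: Cedarfen=48 Greywater=48 → close Greywater (overflow 43)
  48÷1 = 48 each, +1 to first 0

Closure order: Hollowpine, Dunmere, Juniper, Briarlake, Greywater
Last habitat: Cedarfen with 96 animals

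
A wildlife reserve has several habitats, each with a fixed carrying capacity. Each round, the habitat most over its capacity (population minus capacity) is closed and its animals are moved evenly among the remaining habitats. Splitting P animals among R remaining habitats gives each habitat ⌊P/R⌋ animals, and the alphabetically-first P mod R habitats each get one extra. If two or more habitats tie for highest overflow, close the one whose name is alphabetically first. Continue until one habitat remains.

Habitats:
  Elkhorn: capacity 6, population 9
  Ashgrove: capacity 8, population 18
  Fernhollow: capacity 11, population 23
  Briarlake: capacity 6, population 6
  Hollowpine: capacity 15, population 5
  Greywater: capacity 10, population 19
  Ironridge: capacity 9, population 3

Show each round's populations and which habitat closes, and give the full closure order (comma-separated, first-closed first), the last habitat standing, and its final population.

Closure order: Fernhollow, Ashgrove, Greywater, Elkhorn, Briarlake, Ironridge
Last habitat: Hollowpine with 83 animals

Round 1: Ashgrove=18 Briarlake=6 Elkhorn=9 Fernhollow=23 Greywater=19 Hollowpine=5 Ironridge=3 → close Fernhollow (overflow 12)
  23÷6 = 3 each, +1 to first 5
Round 2: Ashgrove=22 Briarlake=10 Elkhorn=13 Greywater=23 Hollowpine=9 Ironridge=6 → close Ashgrove (overflow 14)
  22÷5 = 4 each, +1 to first 2
Round 3: Briarlake=15 Elkhorn=18 Greywater=27 Hollowpine=13 Ironridge=10 → close Greywater (overflow 17)
  27÷4 = 6 each, +1 to first 3
Round 4: Briarlake=22 Elkhorn=25 Hollowpine=20 Ironridge=16 → close Elkhorn (overflow 19)
  25÷3 = 8 each, +1 to first 1
Round 5: Briarlake=31 Hollowpine=28 Ironridge=24 → close Briarlake (overflow 25)
  31÷2 = 15 each, +1 to first 1
Round 6: Hollowpine=44 Ironridge=39 → close Ironridge (overflow 30)
  39÷1 = 39 each, +1 to first 0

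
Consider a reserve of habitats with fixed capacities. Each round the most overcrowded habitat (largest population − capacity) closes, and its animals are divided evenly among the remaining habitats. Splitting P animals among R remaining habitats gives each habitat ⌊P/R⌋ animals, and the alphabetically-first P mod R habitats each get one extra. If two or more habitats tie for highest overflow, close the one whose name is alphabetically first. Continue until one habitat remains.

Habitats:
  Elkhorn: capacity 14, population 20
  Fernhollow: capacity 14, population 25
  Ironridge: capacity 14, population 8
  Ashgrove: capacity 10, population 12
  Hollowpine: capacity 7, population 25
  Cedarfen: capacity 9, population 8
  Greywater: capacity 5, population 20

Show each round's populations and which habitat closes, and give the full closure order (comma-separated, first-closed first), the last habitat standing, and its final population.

Round 1: Ashgrove=12 Cedarfen=8 Elkhorn=20 Fernhollow=25 Greywater=20 Hollowpine=25 Ironridge=8 → close Hollowpine (overflow 18)
  25÷6 = 4 each, +1 to first 1
Round 2: Ashgrove=17 Cedarfen=12 Elkhorn=24 Fernhollow=29 Greywater=24 Ironridge=12 → close Greywater (overflow 19)
  24÷5 = 4 each, +1 to first 4
Round 3: Ashgrove=22 Cedarfen=17 Elkhorn=29 Fernhollow=34 Ironridge=16 → close Fernhollow (overflow 20)
  34÷4 = 8 each, +1 to first 2
Round 4: Ashgrove=31 Cedarfen=26 Elkhorn=37 Ironridge=24 → close Elkhorn (overflow 23)
  37÷3 = 12 each, +1 to first 1
Round 5: Ashgrove=44 Cedarfen=38 Ironridge=36 → close Ashgrove (overflow 34)
  44÷2 = 22 each, +1 to first 0
Round 6: Cedarfen=60 Ironridge=58 → close Cedarfen (overflow 51)
  60÷1 = 60 each, +1 to first 0

Closure order: Hollowpine, Greywater, Fernhollow, Elkhorn, Ashgrove, Cedarfen
Last habitat: Ironridge with 118 animals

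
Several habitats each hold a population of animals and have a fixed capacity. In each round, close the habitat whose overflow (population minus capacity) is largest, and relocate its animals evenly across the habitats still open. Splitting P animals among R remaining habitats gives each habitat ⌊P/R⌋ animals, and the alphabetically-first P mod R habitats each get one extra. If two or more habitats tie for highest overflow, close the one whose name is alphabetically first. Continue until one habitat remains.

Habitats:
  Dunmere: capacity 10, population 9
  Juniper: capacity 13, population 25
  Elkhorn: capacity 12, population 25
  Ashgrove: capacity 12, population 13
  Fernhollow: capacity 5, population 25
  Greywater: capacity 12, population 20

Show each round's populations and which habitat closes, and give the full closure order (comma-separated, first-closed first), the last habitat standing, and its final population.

Closure order: Fernhollow, Elkhorn, Juniper, Greywater, Ashgrove
Last habitat: Dunmere with 117 animals

Round 1: Ashgrove=13 Dunmere=9 Elkhorn=25 Fernhollow=25 Greywater=20 Juniper=25 → close Fernhollow (overflow 20)
  25÷5 = 5 each, +1 to first 0
Round 2: Ashgrove=18 Dunmere=14 Elkhorn=30 Greywater=25 Juniper=30 → close Elkhorn (overflow 18)
  30÷4 = 7 each, +1 to first 2
Round 3: Ashgrove=26 Dunmere=22 Greywater=32 Juniper=37 → close Juniper (overflow 24)
  37÷3 = 12 each, +1 to first 1
Round 4: Ashgrove=39 Dunmere=34 Greywater=44 → close Greywater (overflow 32)
  44÷2 = 22 each, +1 to first 0
Round 5: Ashgrove=61 Dunmere=56 → close Ashgrove (overflow 49)
  61÷1 = 61 each, +1 to first 0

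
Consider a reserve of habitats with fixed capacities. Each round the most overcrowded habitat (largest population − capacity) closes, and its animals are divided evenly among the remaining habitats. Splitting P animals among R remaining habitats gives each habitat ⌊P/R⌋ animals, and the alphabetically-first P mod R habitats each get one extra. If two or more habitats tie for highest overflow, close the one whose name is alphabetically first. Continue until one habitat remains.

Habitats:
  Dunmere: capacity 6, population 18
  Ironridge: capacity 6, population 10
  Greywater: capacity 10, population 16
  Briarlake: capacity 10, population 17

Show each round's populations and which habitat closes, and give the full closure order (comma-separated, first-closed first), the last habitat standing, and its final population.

Closure order: Dunmere, Briarlake, Greywater
Last habitat: Ironridge with 61 animals

Round 1: Briarlake=17 Dunmere=18 Greywater=16 Ironridge=10 → close Dunmere (overflow 12)
  18÷3 = 6 each, +1 to first 0
Round 2: Briarlake=23 Greywater=22 Ironridge=16 → close Briarlake (overflow 13)
  23÷2 = 11 each, +1 to first 1
Round 3: Greywater=34 Ironridge=27 → close Greywater (overflow 24)
  34÷1 = 34 each, +1 to first 0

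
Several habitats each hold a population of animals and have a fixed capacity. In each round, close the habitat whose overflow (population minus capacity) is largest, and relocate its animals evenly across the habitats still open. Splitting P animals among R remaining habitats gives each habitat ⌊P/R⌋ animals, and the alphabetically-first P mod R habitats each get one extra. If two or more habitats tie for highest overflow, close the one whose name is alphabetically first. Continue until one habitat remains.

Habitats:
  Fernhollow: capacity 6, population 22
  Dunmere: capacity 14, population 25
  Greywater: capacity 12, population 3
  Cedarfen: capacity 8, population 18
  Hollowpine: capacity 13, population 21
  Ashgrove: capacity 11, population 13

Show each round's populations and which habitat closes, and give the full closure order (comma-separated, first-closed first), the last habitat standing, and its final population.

Closure order: Fernhollow, Cedarfen, Dunmere, Hollowpine, Ashgrove
Last habitat: Greywater with 102 animals

Round 1: Ashgrove=13 Cedarfen=18 Dunmere=25 Fernhollow=22 Greywater=3 Hollowpine=21 → close Fernhollow (overflow 16)
  22÷5 = 4 each, +1 to first 2
Round 2: Ashgrove=18 Cedarfen=23 Dunmere=29 Greywater=7 Hollowpine=25 → close Cedarfen (overflow 15)
  23÷4 = 5 each, +1 to first 3
Round 3: Ashgrove=24 Dunmere=35 Greywater=13 Hollowpine=30 → close Dunmere (overflow 21)
  35÷3 = 11 each, +1 to first 2
Round 4: Ashgrove=36 Greywater=25 Hollowpine=41 → close Hollowpine (overflow 28)
  41÷2 = 20 each, +1 to first 1
Round 5: Ashgrove=57 Greywater=45 → close Ashgrove (overflow 46)
  57÷1 = 57 each, +1 to first 0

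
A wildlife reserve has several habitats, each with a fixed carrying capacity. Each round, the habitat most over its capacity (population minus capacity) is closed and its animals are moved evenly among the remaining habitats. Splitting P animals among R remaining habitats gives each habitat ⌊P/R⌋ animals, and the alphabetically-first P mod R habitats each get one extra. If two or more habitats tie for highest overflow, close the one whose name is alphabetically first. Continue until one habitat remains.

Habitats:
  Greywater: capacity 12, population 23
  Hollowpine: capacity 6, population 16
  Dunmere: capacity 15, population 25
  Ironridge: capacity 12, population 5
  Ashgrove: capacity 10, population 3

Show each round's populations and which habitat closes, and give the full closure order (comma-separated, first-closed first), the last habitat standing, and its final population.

Closure order: Greywater, Dunmere, Hollowpine, Ashgrove
Last habitat: Ironridge with 72 animals

Round 1: Ashgrove=3 Dunmere=25 Greywater=23 Hollowpine=16 Ironridge=5 → close Greywater (overflow 11)
  23÷4 = 5 each, +1 to first 3
Round 2: Ashgrove=9 Dunmere=31 Hollowpine=22 Ironridge=10 → close Dunmere (overflow 16)
  31÷3 = 10 each, +1 to first 1
Round 3: Ashgrove=20 Hollowpine=32 Ironridge=20 → close Hollowpine (overflow 26)
  32÷2 = 16 each, +1 to first 0
Round 4: Ashgrove=36 Ironridge=36 → close Ashgrove (overflow 26)
  36÷1 = 36 each, +1 to first 0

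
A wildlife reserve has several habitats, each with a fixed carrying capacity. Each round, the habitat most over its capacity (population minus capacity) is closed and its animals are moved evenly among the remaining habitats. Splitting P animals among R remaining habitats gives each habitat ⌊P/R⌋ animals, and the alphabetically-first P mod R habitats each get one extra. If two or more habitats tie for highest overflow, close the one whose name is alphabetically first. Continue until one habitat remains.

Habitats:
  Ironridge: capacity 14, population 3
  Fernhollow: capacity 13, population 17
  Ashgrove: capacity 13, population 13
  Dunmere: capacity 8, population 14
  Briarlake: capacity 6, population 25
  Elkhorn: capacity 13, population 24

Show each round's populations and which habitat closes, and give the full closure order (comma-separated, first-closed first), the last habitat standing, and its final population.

Round 1: Ashgrove=13 Briarlake=25 Dunmere=14 Elkhorn=24 Fernhollow=17 Ironridge=3 → close Briarlake (overflow 19)
  25÷5 = 5 each, +1 to first 0
Round 2: Ashgrove=18 Dunmere=19 Elkhorn=29 Fernhollow=22 Ironridge=8 → close Elkhorn (overflow 16)
  29÷4 = 7 each, +1 to first 1
Round 3: Ashgrove=26 Dunmere=26 Fernhollow=29 Ironridge=15 → close Dunmere (overflow 18)
  26÷3 = 8 each, +1 to first 2
Round 4: Ashgrove=35 Fernhollow=38 Ironridge=23 → close Fernhollow (overflow 25)
  38÷2 = 19 each, +1 to first 0
Round 5: Ashgrove=54 Ironridge=42 → close Ashgrove (overflow 41)
  54÷1 = 54 each, +1 to first 0

Closure order: Briarlake, Elkhorn, Dunmere, Fernhollow, Ashgrove
Last habitat: Ironridge with 96 animals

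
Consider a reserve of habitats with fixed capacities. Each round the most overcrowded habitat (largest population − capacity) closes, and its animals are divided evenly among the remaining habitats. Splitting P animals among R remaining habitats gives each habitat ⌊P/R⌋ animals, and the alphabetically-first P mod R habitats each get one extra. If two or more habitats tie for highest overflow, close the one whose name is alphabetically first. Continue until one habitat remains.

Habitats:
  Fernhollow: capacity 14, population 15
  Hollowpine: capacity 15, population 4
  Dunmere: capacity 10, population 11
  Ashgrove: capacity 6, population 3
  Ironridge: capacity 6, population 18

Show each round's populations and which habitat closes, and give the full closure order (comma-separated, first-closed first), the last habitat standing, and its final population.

Closure order: Ironridge, Dunmere, Fernhollow, Ashgrove
Last habitat: Hollowpine with 51 animals

Round 1: Ashgrove=3 Dunmere=11 Fernhollow=15 Hollowpine=4 Ironridge=18 → close Ironridge (overflow 12)
  18÷4 = 4 each, +1 to first 2
Round 2: Ashgrove=8 Dunmere=16 Fernhollow=19 Hollowpine=8 → close Dunmere (overflow 6)
  16÷3 = 5 each, +1 to first 1
Round 3: Ashgrove=14 Fernhollow=24 Hollowpine=13 → close Fernhollow (overflow 10)
  24÷2 = 12 each, +1 to first 0
Round 4: Ashgrove=26 Hollowpine=25 → close Ashgrove (overflow 20)
  26÷1 = 26 each, +1 to first 0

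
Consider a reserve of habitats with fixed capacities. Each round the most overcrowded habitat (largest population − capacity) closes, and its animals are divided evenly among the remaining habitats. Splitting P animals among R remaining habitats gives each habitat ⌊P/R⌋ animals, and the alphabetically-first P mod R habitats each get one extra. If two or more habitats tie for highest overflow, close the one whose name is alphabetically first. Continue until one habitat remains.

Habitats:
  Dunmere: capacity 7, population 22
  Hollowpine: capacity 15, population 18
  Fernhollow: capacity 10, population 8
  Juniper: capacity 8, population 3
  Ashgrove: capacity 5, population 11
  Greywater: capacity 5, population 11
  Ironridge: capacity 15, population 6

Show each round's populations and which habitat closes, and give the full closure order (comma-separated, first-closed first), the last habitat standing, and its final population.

Closure order: Dunmere, Ashgrove, Greywater, Hollowpine, Fernhollow, Juniper
Last habitat: Ironridge with 79 animals

Round 1: Ashgrove=11 Dunmere=22 Fernhollow=8 Greywater=11 Hollowpine=18 Ironridge=6 Juniper=3 → close Dunmere (overflow 15)
  22÷6 = 3 each, +1 to first 4
Round 2: Ashgrove=15 Fernhollow=12 Greywater=15 Hollowpine=22 Ironridge=9 Juniper=6 → close Ashgrove (overflow 10)
  15÷5 = 3 each, +1 to first 0
Round 3: Fernhollow=15 Greywater=18 Hollowpine=25 Ironridge=12 Juniper=9 → close Greywater (overflow 13)
  18÷4 = 4 each, +1 to first 2
Round 4: Fernhollow=20 Hollowpine=30 Ironridge=16 Juniper=13 → close Hollowpine (overflow 15)
  30÷3 = 10 each, +1 to first 0
Round 5: Fernhollow=30 Ironridge=26 Juniper=23 → close Fernhollow (overflow 20)
  30÷2 = 15 each, +1 to first 0
Round 6: Ironridge=41 Juniper=38 → close Juniper (overflow 30)
  38÷1 = 38 each, +1 to first 0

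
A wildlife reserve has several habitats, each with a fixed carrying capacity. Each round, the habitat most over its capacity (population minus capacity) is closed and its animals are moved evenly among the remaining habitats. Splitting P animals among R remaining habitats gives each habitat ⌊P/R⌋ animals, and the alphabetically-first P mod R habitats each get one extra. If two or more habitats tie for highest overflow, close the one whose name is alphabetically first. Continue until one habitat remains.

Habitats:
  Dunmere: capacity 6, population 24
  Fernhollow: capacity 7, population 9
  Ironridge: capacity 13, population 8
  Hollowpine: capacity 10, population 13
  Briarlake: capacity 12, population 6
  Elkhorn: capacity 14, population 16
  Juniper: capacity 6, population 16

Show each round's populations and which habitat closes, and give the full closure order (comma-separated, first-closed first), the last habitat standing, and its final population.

Closure order: Dunmere, Juniper, Hollowpine, Elkhorn, Fernhollow, Briarlake
Last habitat: Ironridge with 92 animals

Round 1: Briarlake=6 Dunmere=24 Elkhorn=16 Fernhollow=9 Hollowpine=13 Ironridge=8 Juniper=16 → close Dunmere (overflow 18)
  24÷6 = 4 each, +1 to first 0
Round 2: Briarlake=10 Elkhorn=20 Fernhollow=13 Hollowpine=17 Ironridge=12 Juniper=20 → close Juniper (overflow 14)
  20÷5 = 4 each, +1 to first 0
Round 3: Briarlake=14 Elkhorn=24 Fernhollow=17 Hollowpine=21 Ironridge=16 → close Hollowpine (overflow 11)
  21÷4 = 5 each, +1 to first 1
Round 4: Briarlake=20 Elkhorn=29 Fernhollow=22 Ironridge=21 → close Elkhorn (overflow 15)
  29÷3 = 9 each, +1 to first 2
Round 5: Briarlake=30 Fernhollow=32 Ironridge=30 → close Fernhollow (overflow 25)
  32÷2 = 16 each, +1 to first 0
Round 6: Briarlake=46 Ironridge=46 → close Briarlake (overflow 34)
  46÷1 = 46 each, +1 to first 0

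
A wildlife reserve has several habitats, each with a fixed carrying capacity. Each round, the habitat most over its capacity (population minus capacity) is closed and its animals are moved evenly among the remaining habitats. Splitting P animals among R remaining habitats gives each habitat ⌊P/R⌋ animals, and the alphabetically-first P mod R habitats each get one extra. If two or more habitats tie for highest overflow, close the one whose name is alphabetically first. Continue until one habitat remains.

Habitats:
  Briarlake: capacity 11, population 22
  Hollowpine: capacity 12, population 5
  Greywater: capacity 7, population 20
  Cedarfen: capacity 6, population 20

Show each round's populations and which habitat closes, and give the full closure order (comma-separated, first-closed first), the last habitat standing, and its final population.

Closure order: Cedarfen, Greywater, Briarlake
Last habitat: Hollowpine with 67 animals

Round 1: Briarlake=22 Cedarfen=20 Greywater=20 Hollowpine=5 → close Cedarfen (overflow 14)
  20÷3 = 6 each, +1 to first 2
Round 2: Briarlake=29 Greywater=27 Hollowpine=11 → close Greywater (overflow 20)
  27÷2 = 13 each, +1 to first 1
Round 3: Briarlake=43 Hollowpine=24 → close Briarlake (overflow 32)
  43÷1 = 43 each, +1 to first 0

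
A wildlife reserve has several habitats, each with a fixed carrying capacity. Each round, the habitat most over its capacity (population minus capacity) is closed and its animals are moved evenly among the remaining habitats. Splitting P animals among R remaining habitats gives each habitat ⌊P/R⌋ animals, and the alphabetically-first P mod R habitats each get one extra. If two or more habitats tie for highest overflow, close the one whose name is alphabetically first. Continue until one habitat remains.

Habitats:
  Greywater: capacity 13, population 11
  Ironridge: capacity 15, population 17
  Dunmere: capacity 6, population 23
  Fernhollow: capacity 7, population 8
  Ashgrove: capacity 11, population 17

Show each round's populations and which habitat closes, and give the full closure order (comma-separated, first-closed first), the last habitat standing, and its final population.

Closure order: Dunmere, Ashgrove, Fernhollow, Ironridge
Last habitat: Greywater with 76 animals

Round 1: Ashgrove=17 Dunmere=23 Fernhollow=8 Greywater=11 Ironridge=17 → close Dunmere (overflow 17)
  23÷4 = 5 each, +1 to first 3
Round 2: Ashgrove=23 Fernhollow=14 Greywater=17 Ironridge=22 → close Ashgrove (overflow 12)
  23÷3 = 7 each, +1 to first 2
Round 3: Fernhollow=22 Greywater=25 Ironridge=29 → close Fernhollow (overflow 15)
  22÷2 = 11 each, +1 to first 0
Round 4: Greywater=36 Ironridge=40 → close Ironridge (overflow 25)
  40÷1 = 40 each, +1 to first 0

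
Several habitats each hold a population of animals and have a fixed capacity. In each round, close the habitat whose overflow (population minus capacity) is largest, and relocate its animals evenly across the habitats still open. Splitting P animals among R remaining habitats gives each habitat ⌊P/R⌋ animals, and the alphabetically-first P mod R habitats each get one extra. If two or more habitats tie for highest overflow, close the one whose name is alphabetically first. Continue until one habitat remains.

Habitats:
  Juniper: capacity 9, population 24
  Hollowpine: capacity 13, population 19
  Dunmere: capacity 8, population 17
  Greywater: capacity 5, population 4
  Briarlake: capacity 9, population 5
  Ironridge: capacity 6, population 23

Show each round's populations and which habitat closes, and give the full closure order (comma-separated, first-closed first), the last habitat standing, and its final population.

Round 1: Briarlake=5 Dunmere=17 Greywater=4 Hollowpine=19 Ironridge=23 Juniper=24 → close Ironridge (overflow 17)
  23÷5 = 4 each, +1 to first 3
Round 2: Briarlake=10 Dunmere=22 Greywater=9 Hollowpine=23 Juniper=28 → close Juniper (overflow 19)
  28÷4 = 7 each, +1 to first 0
Round 3: Briarlake=17 Dunmere=29 Greywater=16 Hollowpine=30 → close Dunmere (overflow 21)
  29÷3 = 9 each, +1 to first 2
Round 4: Briarlake=27 Greywater=26 Hollowpine=39 → close Hollowpine (overflow 26)
  39÷2 = 19 each, +1 to first 1
Round 5: Briarlake=47 Greywater=45 → close Greywater (overflow 40)
  45÷1 = 45 each, +1 to first 0

Closure order: Ironridge, Juniper, Dunmere, Hollowpine, Greywater
Last habitat: Briarlake with 92 animals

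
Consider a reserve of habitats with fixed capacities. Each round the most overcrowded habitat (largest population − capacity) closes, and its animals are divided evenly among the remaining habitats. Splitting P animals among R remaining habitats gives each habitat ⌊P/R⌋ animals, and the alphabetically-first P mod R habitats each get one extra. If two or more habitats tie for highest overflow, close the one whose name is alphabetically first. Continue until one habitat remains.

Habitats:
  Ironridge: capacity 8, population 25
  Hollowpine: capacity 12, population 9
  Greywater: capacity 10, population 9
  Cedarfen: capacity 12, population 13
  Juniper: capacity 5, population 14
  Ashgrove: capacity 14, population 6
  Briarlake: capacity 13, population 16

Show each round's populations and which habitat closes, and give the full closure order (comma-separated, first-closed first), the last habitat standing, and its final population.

Closure order: Ironridge, Juniper, Briarlake, Cedarfen, Greywater, Hollowpine
Last habitat: Ashgrove with 92 animals

Round 1: Ashgrove=6 Briarlake=16 Cedarfen=13 Greywater=9 Hollowpine=9 Ironridge=25 Juniper=14 → close Ironridge (overflow 17)
  25÷6 = 4 each, +1 to first 1
Round 2: Ashgrove=11 Briarlake=20 Cedarfen=17 Greywater=13 Hollowpine=13 Juniper=18 → close Juniper (overflow 13)
  18÷5 = 3 each, +1 to first 3
Round 3: Ashgrove=15 Briarlake=24 Cedarfen=21 Greywater=16 Hollowpine=16 → close Briarlake (overflow 11)
  24÷4 = 6 each, +1 to first 0
Round 4: Ashgrove=21 Cedarfen=27 Greywater=22 Hollowpine=22 → close Cedarfen (overflow 15)
  27÷3 = 9 each, +1 to first 0
Round 5: Ashgrove=30 Greywater=31 Hollowpine=31 → close Greywater (overflow 21)
  31÷2 = 15 each, +1 to first 1
Round 6: Ashgrove=46 Hollowpine=46 → close Hollowpine (overflow 34)
  46÷1 = 46 each, +1 to first 0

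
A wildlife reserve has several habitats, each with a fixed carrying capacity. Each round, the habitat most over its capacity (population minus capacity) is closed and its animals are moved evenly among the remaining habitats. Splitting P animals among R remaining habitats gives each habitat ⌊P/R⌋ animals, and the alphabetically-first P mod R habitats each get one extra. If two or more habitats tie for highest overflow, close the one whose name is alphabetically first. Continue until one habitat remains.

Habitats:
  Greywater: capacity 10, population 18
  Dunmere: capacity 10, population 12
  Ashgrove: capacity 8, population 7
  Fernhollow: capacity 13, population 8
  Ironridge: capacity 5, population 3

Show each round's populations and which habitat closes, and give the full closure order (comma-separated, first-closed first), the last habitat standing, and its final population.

Closure order: Greywater, Dunmere, Ashgrove, Ironridge
Last habitat: Fernhollow with 48 animals

Round 1: Ashgrove=7 Dunmere=12 Fernhollow=8 Greywater=18 Ironridge=3 → close Greywater (overflow 8)
  18÷4 = 4 each, +1 to first 2
Round 2: Ashgrove=12 Dunmere=17 Fernhollow=12 Ironridge=7 → close Dunmere (overflow 7)
  17÷3 = 5 each, +1 to first 2
Round 3: Ashgrove=18 Fernhollow=18 Ironridge=12 → close Ashgrove (overflow 10)
  18÷2 = 9 each, +1 to first 0
Round 4: Fernhollow=27 Ironridge=21 → close Ironridge (overflow 16)
  21÷1 = 21 each, +1 to first 0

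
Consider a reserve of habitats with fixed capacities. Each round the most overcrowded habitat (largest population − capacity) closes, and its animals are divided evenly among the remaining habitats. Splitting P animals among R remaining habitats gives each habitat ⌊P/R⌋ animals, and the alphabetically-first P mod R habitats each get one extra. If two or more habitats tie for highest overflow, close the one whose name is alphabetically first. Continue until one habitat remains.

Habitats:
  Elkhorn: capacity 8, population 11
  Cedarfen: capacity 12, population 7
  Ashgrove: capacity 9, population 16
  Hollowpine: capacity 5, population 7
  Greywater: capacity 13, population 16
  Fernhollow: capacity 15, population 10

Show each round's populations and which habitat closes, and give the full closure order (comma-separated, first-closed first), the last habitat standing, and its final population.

Closure order: Ashgrove, Elkhorn, Greywater, Hollowpine, Cedarfen
Last habitat: Fernhollow with 67 animals

Round 1: Ashgrove=16 Cedarfen=7 Elkhorn=11 Fernhollow=10 Greywater=16 Hollowpine=7 → close Ashgrove (overflow 7)
  16÷5 = 3 each, +1 to first 1
Round 2: Cedarfen=11 Elkhorn=14 Fernhollow=13 Greywater=19 Hollowpine=10 → close Elkhorn (overflow 6)
  14÷4 = 3 each, +1 to first 2
Round 3: Cedarfen=15 Fernhollow=17 Greywater=22 Hollowpine=13 → close Greywater (overflow 9)
  22÷3 = 7 each, +1 to first 1
Round 4: Cedarfen=23 Fernhollow=24 Hollowpine=20 → close Hollowpine (overflow 15)
  20÷2 = 10 each, +1 to first 0
Round 5: Cedarfen=33 Fernhollow=34 → close Cedarfen (overflow 21)
  33÷1 = 33 each, +1 to first 0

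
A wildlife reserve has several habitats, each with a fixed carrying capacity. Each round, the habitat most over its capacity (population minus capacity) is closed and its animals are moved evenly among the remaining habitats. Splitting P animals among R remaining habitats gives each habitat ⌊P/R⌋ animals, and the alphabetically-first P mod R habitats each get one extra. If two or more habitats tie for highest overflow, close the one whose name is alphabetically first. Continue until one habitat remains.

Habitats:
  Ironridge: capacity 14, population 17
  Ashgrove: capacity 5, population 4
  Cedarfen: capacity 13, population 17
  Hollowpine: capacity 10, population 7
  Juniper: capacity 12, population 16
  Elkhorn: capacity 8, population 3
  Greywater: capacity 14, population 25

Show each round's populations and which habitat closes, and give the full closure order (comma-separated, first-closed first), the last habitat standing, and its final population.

Closure order: Greywater, Cedarfen, Juniper, Ironridge, Ashgrove, Hollowpine
Last habitat: Elkhorn with 89 animals

Round 1: Ashgrove=4 Cedarfen=17 Elkhorn=3 Greywater=25 Hollowpine=7 Ironridge=17 Juniper=16 → close Greywater (overflow 11)
  25÷6 = 4 each, +1 to first 1
Round 2: Ashgrove=9 Cedarfen=21 Elkhorn=7 Hollowpine=11 Ironridge=21 Juniper=20 → close Cedarfen (overflow 8)
  21÷5 = 4 each, +1 to first 1
Round 3: Ashgrove=14 Elkhorn=11 Hollowpine=15 Ironridge=25 Juniper=24 → close Juniper (overflow 12)
  24÷4 = 6 each, +1 to first 0
Round 4: Ashgrove=20 Elkhorn=17 Hollowpine=21 Ironridge=31 → close Ironridge (overflow 17)
  31÷3 = 10 each, +1 to first 1
Round 5: Ashgrove=31 Elkhorn=27 Hollowpine=31 → close Ashgrove (overflow 26)
  31÷2 = 15 each, +1 to first 1
Round 6: Elkhorn=43 Hollowpine=46 → close Hollowpine (overflow 36)
  46÷1 = 46 each, +1 to first 0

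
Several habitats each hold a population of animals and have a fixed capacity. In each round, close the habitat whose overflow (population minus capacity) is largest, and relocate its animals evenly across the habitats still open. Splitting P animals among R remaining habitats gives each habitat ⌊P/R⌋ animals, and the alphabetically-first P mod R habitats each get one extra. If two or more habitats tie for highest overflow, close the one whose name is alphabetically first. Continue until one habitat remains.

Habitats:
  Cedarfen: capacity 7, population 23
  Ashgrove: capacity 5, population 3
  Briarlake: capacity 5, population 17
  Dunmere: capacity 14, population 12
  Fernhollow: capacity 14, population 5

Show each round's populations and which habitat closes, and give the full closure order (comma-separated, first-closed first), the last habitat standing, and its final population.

Round 1: Ashgrove=3 Briarlake=17 Cedarfen=23 Dunmere=12 Fernhollow=5 → close Cedarfen (overflow 16)
  23÷4 = 5 each, +1 to first 3
Round 2: Ashgrove=9 Briarlake=23 Dunmere=18 Fernhollow=10 → close Briarlake (overflow 18)
  23÷3 = 7 each, +1 to first 2
Round 3: Ashgrove=17 Dunmere=26 Fernhollow=17 → close Ashgrove (overflow 12)
  17÷2 = 8 each, +1 to first 1
Round 4: Dunmere=35 Fernhollow=25 → close Dunmere (overflow 21)
  35÷1 = 35 each, +1 to first 0

Closure order: Cedarfen, Briarlake, Ashgrove, Dunmere
Last habitat: Fernhollow with 60 animals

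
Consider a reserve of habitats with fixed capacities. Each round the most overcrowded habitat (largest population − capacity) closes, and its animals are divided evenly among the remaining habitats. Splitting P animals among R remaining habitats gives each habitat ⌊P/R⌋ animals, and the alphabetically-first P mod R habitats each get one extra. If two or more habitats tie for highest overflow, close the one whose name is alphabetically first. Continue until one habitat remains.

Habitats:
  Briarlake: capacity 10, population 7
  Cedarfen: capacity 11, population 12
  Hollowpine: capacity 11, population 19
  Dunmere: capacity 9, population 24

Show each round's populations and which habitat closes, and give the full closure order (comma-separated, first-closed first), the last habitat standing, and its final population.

Closure order: Dunmere, Hollowpine, Cedarfen
Last habitat: Briarlake with 62 animals

Round 1: Briarlake=7 Cedarfen=12 Dunmere=24 Hollowpine=19 → close Dunmere (overflow 15)
  24÷3 = 8 each, +1 to first 0
Round 2: Briarlake=15 Cedarfen=20 Hollowpine=27 → close Hollowpine (overflow 16)
  27÷2 = 13 each, +1 to first 1
Round 3: Briarlake=29 Cedarfen=33 → close Cedarfen (overflow 22)
  33÷1 = 33 each, +1 to first 0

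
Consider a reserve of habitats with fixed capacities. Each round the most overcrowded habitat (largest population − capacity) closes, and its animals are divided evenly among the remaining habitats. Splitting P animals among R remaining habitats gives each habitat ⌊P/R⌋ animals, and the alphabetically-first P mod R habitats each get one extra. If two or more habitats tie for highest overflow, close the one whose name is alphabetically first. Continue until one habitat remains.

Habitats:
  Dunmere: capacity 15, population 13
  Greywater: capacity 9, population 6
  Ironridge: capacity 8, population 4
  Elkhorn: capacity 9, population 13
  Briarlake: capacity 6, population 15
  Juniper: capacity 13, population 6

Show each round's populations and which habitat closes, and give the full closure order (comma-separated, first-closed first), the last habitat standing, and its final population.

Closure order: Briarlake, Elkhorn, Dunmere, Greywater, Ironridge
Last habitat: Juniper with 57 animals

Round 1: Briarlake=15 Dunmere=13 Elkhorn=13 Greywater=6 Ironridge=4 Juniper=6 → close Briarlake (overflow 9)
  15÷5 = 3 each, +1 to first 0
Round 2: Dunmere=16 Elkhorn=16 Greywater=9 Ironridge=7 Juniper=9 → close Elkhorn (overflow 7)
  16÷4 = 4 each, +1 to first 0
Round 3: Dunmere=20 Greywater=13 Ironridge=11 Juniper=13 → close Dunmere (overflow 5)
  20÷3 = 6 each, +1 to first 2
Round 4: Greywater=20 Ironridge=18 Juniper=19 → close Greywater (overflow 11)
  20÷2 = 10 each, +1 to first 0
Round 5: Ironridge=28 Juniper=29 → close Ironridge (overflow 20)
  28÷1 = 28 each, +1 to first 0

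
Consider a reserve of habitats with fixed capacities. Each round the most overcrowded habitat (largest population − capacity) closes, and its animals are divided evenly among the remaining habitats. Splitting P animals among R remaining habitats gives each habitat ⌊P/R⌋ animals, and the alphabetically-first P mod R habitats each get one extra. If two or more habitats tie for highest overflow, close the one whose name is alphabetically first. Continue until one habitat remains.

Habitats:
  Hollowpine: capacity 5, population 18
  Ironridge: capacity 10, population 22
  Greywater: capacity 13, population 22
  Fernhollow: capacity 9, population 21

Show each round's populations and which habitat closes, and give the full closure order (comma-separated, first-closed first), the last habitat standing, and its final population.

Closure order: Hollowpine, Fernhollow, Ironridge
Last habitat: Greywater with 83 animals

Round 1: Fernhollow=21 Greywater=22 Hollowpine=18 Ironridge=22 → close Hollowpine (overflow 13)
  18÷3 = 6 each, +1 to first 0
Round 2: Fernhollow=27 Greywater=28 Ironridge=28 → close Fernhollow (overflow 18)
  27÷2 = 13 each, +1 to first 1
Round 3: Greywater=42 Ironridge=41 → close Ironridge (overflow 31)
  41÷1 = 41 each, +1 to first 0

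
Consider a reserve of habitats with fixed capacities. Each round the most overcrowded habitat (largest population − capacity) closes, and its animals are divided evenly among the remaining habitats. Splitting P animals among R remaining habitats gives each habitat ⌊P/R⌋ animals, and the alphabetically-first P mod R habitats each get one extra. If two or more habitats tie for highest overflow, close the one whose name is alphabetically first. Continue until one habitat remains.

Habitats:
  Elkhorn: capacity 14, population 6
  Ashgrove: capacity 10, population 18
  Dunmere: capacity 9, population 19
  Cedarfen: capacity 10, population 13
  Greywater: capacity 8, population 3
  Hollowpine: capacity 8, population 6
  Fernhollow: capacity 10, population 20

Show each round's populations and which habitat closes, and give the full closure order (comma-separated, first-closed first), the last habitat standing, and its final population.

Closure order: Dunmere, Fernhollow, Ashgrove, Cedarfen, Hollowpine, Greywater
Last habitat: Elkhorn with 85 animals

Round 1: Ashgrove=18 Cedarfen=13 Dunmere=19 Elkhorn=6 Fernhollow=20 Greywater=3 Hollowpine=6 → close Dunmere (overflow 10)
  19÷6 = 3 each, +1 to first 1
Round 2: Ashgrove=22 Cedarfen=16 Elkhorn=9 Fernhollow=23 Greywater=6 Hollowpine=9 → close Fernhollow (overflow 13)
  23÷5 = 4 each, +1 to first 3
Round 3: Ashgrove=27 Cedarfen=21 Elkhorn=14 Greywater=10 Hollowpine=13 → close Ashgrove (overflow 17)
  27÷4 = 6 each, +1 to first 3
Round 4: Cedarfen=28 Elkhorn=21 Greywater=17 Hollowpine=19 → close Cedarfen (overflow 18)
  28÷3 = 9 each, +1 to first 1
Round 5: Elkhorn=31 Greywater=26 Hollowpine=28 → close Hollowpine (overflow 20)
  28÷2 = 14 each, +1 to first 0
Round 6: Elkhorn=45 Greywater=40 → close Greywater (overflow 32)
  40÷1 = 40 each, +1 to first 0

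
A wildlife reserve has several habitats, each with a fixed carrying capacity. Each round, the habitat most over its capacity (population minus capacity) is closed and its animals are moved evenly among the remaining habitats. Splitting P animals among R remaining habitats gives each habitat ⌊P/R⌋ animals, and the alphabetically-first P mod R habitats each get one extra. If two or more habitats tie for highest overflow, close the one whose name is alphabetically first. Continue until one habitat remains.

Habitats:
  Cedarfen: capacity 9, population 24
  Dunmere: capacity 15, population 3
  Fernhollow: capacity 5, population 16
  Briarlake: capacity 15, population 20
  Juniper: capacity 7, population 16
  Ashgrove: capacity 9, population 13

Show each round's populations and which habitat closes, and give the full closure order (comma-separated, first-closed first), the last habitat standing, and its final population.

Closure order: Cedarfen, Fernhollow, Juniper, Ashgrove, Briarlake
Last habitat: Dunmere with 92 animals

Round 1: Ashgrove=13 Briarlake=20 Cedarfen=24 Dunmere=3 Fernhollow=16 Juniper=16 → close Cedarfen (overflow 15)
  24÷5 = 4 each, +1 to first 4
Round 2: Ashgrove=18 Briarlake=25 Dunmere=8 Fernhollow=21 Juniper=20 → close Fernhollow (overflow 16)
  21÷4 = 5 each, +1 to first 1
Round 3: Ashgrove=24 Briarlake=30 Dunmere=13 Juniper=25 → close Juniper (overflow 18)
  25÷3 = 8 each, +1 to first 1
Round 4: Ashgrove=33 Briarlake=38 Dunmere=21 → close Ashgrove (overflow 24)
  33÷2 = 16 each, +1 to first 1
Round 5: Briarlake=55 Dunmere=37 → close Briarlake (overflow 40)
  55÷1 = 55 each, +1 to first 0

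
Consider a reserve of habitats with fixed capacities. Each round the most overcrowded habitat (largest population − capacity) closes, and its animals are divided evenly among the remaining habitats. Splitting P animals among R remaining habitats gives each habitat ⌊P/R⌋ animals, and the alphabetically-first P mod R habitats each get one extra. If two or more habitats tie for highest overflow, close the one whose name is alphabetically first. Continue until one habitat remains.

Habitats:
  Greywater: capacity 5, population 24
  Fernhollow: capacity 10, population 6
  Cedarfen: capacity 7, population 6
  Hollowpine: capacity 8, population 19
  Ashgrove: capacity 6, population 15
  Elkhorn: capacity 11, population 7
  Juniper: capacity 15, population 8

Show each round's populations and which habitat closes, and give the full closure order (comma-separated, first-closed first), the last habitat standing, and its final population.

Round 1: Ashgrove=15 Cedarfen=6 Elkhorn=7 Fernhollow=6 Greywater=24 Hollowpine=19 Juniper=8 → close Greywater (overflow 19)
  24÷6 = 4 each, +1 to first 0
Round 2: Ashgrove=19 Cedarfen=10 Elkhorn=11 Fernhollow=10 Hollowpine=23 Juniper=12 → close Hollowpine (overflow 15)
  23÷5 = 4 each, +1 to first 3
Round 3: Ashgrove=24 Cedarfen=15 Elkhorn=16 Fernhollow=14 Juniper=16 → close Ashgrove (overflow 18)
  24÷4 = 6 each, +1 to first 0
Round 4: Cedarfen=21 Elkhorn=22 Fernhollow=20 Juniper=22 → close Cedarfen (overflow 14)
  21÷3 = 7 each, +1 to first 0
Round 5: Elkhorn=29 Fernhollow=27 Juniper=29 → close Elkhorn (overflow 18)
  29÷2 = 14 each, +1 to first 1
Round 6: Fernhollow=42 Juniper=43 → close Fernhollow (overflow 32)
  42÷1 = 42 each, +1 to first 0

Closure order: Greywater, Hollowpine, Ashgrove, Cedarfen, Elkhorn, Fernhollow
Last habitat: Juniper with 85 animals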